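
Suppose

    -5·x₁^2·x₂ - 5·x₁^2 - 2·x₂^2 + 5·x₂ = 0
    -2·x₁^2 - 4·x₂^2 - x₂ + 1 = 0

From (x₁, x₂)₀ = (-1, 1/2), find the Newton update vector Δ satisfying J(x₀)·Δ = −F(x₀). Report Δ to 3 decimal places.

At (-1, 1/2): F = (-5.500, -2.500).
Jacobian J = [[-10·x₁·x₂ - 10·x₁, -5·x₁^2 - 4·x₂ + 5], [-4·x₁, -8·x₂ - 1]].
At the point, J = [[15.000, -2.000], [4.000, -5.000]] (det J = -67.000).
Solving J·Δ = −F gives Δ = (0.336, -0.231).

(0.336, -0.231)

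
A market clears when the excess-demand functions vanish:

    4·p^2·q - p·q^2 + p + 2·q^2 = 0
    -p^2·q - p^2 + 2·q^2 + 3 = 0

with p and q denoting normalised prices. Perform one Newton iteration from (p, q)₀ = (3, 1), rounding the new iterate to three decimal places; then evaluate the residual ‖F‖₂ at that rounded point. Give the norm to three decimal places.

At (3, 1): F = (38.000, -13.000).
Jacobian J = [[8·p·q - q^2 + 1, 4·p^2 - 2·p·q + 4·q], [-2·p·q - 2·p, -p^2 + 4·q]].
At the point, J = [[24.000, 34.000], [-12.000, -5.000]] (det J = 288.000).
Solving J·Δ = −F gives Δ = (-0.875, -0.500).
Then the next iterate is (p, q)₁ = (2.125, 0.500).
Re-evaluating at (2.125, 0.500): F = (11.125, -3.27344), so ‖F‖₂ = 11.597.

11.597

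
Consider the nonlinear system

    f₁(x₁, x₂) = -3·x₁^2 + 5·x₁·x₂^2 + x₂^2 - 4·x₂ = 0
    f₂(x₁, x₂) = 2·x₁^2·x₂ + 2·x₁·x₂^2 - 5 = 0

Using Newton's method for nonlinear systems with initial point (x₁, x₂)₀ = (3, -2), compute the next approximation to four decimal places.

At (3, -2): F = (45.0000, -17.0000).
Jacobian J = [[-6·x₁ + 5·x₂^2, 10·x₁·x₂ + 2·x₂ - 4], [4·x₁·x₂ + 2·x₂^2, 2·x₁^2 + 4·x₁·x₂]].
At the point, J = [[2.0000, -68.0000], [-16.0000, -6.0000]] (det J = -1100.0000).
Solving J·Δ = −F gives Δ = (-1.2964, 0.6236).
Then the next iterate is (x₁, x₂)₁ = (1.7036, -1.3764).

(1.7036, -1.3764)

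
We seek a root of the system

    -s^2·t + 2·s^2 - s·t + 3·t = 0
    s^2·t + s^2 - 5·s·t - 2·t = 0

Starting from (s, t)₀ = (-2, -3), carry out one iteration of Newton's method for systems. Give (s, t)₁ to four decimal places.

(-1.5947, -1.1101)

At (-2, -3): F = (5.0000, -32.0000).
Jacobian J = [[-2·s·t + 4·s - t, -s^2 - s + 3], [2·s·t + 2·s - 5·t, s^2 - 5·s - 2]].
At the point, J = [[-17.0000, 1.0000], [23.0000, 12.0000]] (det J = -227.0000).
Solving J·Δ = −F gives Δ = (0.4053, 1.8899).
Then the next iterate is (s, t)₁ = (-1.5947, -1.1101).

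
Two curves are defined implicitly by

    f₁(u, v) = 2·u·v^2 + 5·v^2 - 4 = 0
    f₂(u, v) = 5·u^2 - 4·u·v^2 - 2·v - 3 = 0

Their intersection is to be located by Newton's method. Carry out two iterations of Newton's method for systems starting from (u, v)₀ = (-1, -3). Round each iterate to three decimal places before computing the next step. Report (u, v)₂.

At (-1, -3): F = (23.000, 44.000).
Jacobian J = [[2·v^2, 4·u·v + 10·v], [10·u - 4·v^2, -8·u·v - 2]].
At the point, J = [[18.000, -18.000], [-46.000, -26.000]] (det J = -1296.000).
Solving J·Δ = −F gives Δ = (0.150, 1.427).
Then the next iterate is (u, v)₁ = (-0.850, -1.573).
Round to (-0.850, -1.573) and repeat: F = (4.16529, 12.17122), J = [[4.94866, -10.38180], [-18.39732, -12.69640]].
Δ = (0.289, 0.539), so (u, v)₂ = (-0.561, -1.034).

(-0.561, -1.034)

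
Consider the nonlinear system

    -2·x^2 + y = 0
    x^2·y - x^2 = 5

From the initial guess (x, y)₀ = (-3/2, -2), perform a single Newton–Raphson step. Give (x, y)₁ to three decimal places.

At (-3/2, -2): F = (-6.500, -11.750).
Jacobian J = [[-4·x, 1], [2·x·y - 2·x, x^2]].
At the point, J = [[6.000, 1.000], [9.000, 2.250]] (det J = 4.500).
Solving J·Δ = −F gives Δ = (0.639, 2.667).
Then the next iterate is (x, y)₁ = (-0.861, 0.667).

(-0.861, 0.667)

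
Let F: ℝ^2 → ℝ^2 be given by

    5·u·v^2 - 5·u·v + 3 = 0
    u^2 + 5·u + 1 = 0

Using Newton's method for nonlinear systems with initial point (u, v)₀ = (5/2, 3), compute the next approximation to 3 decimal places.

(0.525, 2.700)

At (5/2, 3): F = (78.000, 19.750).
Jacobian J = [[5·v^2 - 5·v, 10·u·v - 5·u], [2·u + 5, 0]].
At the point, J = [[30.000, 62.500], [10.000, 0.000]] (det J = -625.000).
Solving J·Δ = −F gives Δ = (-1.975, -0.300).
Then the next iterate is (u, v)₁ = (0.525, 2.700).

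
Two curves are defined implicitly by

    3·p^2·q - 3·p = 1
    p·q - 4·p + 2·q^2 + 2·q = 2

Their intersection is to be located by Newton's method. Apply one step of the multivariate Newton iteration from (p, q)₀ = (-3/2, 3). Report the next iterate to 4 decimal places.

(-1.1246, 1.1500)

At (-3/2, 3): F = (23.7500, 23.5000).
Jacobian J = [[6·p·q - 3, 3·p^2], [q - 4, p + 4·q + 2]].
At the point, J = [[-30.0000, 6.7500], [-1.0000, 12.5000]] (det J = -368.2500).
Solving J·Δ = −F gives Δ = (0.3754, -1.8500).
Then the next iterate is (p, q)₁ = (-1.1246, 1.1500).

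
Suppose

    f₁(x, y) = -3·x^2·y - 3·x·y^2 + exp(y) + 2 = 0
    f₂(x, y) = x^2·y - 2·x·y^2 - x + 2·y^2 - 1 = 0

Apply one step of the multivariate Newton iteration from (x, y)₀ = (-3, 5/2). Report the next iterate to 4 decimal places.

(-2.0194, 1.5500)

At (-3, 5/2): F = (2.932494, 74.5000).
Jacobian J = [[-6·x·y - 3·y^2, -3·x^2 - 6·x·y + exp(y)], [2·x·y - 2·y^2 - 1, x^2 - 4·x·y + 4·y]].
At the point, J = [[26.2500, 30.182494], [-28.5000, 49.0000]] (det J = 2146.451078).
Solving J·Δ = −F gives Δ = (0.9806, -0.9500).
Then the next iterate is (x, y)₁ = (-2.0194, 1.5500).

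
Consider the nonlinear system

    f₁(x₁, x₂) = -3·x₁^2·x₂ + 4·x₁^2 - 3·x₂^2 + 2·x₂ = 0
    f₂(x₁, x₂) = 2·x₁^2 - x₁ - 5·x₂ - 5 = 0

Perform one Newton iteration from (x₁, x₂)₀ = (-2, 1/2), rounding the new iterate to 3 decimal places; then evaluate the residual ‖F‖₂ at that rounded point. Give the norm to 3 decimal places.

6.442

At (-2, 1/2): F = (10.250, 2.500).
Jacobian J = [[-6·x₁·x₂ + 8·x₁, -3·x₁^2 - 6·x₂ + 2], [4·x₁ - 1, -5]].
At the point, J = [[-10.000, -13.000], [-9.000, -5.000]] (det J = -67.000).
Solving J·Δ = −F gives Δ = (-0.280, 1.004).
Then the next iterate is (x₁, x₂)₁ = (-2.280, 1.504).
Re-evaluating at (-2.280, 1.504): F = (-6.43963, 0.15680), so ‖F‖₂ = 6.442.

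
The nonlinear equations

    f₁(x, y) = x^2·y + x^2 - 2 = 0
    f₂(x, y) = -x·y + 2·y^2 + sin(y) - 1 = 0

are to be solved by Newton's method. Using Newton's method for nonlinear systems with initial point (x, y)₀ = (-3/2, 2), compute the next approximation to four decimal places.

(-1.2592, 0.8521)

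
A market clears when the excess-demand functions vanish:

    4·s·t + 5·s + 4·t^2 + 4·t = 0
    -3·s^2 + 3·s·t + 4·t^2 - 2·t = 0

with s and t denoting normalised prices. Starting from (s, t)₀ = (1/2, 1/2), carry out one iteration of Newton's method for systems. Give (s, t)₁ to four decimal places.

(-0.0759, 0.2532)

At (1/2, 1/2): F = (6.5000, 0.0000).
Jacobian J = [[4·t + 5, 4·s + 8·t + 4], [-6·s + 3·t, 3·s + 8·t - 2]].
At the point, J = [[7.0000, 10.0000], [-1.5000, 3.5000]] (det J = 39.5000).
Solving J·Δ = −F gives Δ = (-0.5759, -0.2468).
Then the next iterate is (s, t)₁ = (-0.0759, 0.2532).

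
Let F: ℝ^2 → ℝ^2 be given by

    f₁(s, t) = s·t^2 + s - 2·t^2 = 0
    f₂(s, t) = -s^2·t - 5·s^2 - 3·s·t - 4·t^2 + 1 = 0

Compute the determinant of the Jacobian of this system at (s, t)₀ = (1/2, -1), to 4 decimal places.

15.5000

J = [[t^2 + 1, 2·s·t - 4·t], [-2·s·t - 10·s - 3·t, -s^2 - 3·s - 8·t]].
At the point, J = [[2.0000, 3.0000], [-1.0000, 6.2500]].
det J = 15.5000.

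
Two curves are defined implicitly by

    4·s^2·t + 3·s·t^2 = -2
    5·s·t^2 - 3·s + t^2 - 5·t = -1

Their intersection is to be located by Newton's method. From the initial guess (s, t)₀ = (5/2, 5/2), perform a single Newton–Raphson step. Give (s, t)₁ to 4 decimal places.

At (5/2, 5/2): F = (111.3750, 65.3750).
Jacobian J = [[8·s·t + 3·t^2, 4·s^2 + 6·s·t], [5·t^2 - 3, 10·s·t + 2·t - 5]].
At the point, J = [[68.7500, 62.5000], [28.2500, 62.5000]] (det J = 2531.2500).
Solving J·Δ = −F gives Δ = (-1.1358, -0.5326).
Then the next iterate is (s, t)₁ = (1.3642, 1.9674).

(1.3642, 1.9674)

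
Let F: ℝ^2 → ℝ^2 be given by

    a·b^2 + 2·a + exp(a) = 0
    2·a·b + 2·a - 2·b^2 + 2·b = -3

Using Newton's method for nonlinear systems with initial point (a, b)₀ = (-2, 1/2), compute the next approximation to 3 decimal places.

(1.518, 2.514)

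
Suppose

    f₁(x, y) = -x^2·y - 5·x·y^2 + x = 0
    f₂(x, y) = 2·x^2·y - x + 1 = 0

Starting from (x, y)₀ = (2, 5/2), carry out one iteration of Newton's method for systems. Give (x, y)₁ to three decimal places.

At (2, 5/2): F = (-70.500, 19.000).
Jacobian J = [[-2·x·y - 5·y^2 + 1, -x^2 - 10·x·y], [4·x·y - 1, 2·x^2]].
At the point, J = [[-40.250, -54.000], [19.000, 8.000]] (det J = 704.000).
Solving J·Δ = −F gives Δ = (-0.656, -0.816).
Then the next iterate is (x, y)₁ = (1.344, 1.684).

(1.344, 1.684)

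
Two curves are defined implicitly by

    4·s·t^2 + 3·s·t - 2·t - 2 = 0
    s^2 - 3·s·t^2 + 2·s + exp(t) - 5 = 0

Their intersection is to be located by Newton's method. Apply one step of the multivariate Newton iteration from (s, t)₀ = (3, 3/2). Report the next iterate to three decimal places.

At (3, 3/2): F = (35.500, -5.76831).
Jacobian J = [[4·t^2 + 3·t, 8·s·t + 3·s - 2], [2·s - 3·t^2 + 2, -6·s·t + exp(t)]].
At the point, J = [[13.500, 43.000], [1.250, -22.51831]] (det J = -357.74720).
Solving J·Δ = −F gives Δ = (-1.541, -0.342).
Then the next iterate is (s, t)₁ = (1.459, 1.158).

(1.459, 1.158)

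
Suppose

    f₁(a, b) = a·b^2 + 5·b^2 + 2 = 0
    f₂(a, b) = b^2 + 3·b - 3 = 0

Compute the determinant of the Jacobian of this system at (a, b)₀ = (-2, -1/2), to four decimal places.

J = [[b^2, 2·a·b + 10·b], [0, 2·b + 3]].
At the point, J = [[0.2500, -3.0000], [0.0000, 2.0000]].
det J = 0.5000.

0.5000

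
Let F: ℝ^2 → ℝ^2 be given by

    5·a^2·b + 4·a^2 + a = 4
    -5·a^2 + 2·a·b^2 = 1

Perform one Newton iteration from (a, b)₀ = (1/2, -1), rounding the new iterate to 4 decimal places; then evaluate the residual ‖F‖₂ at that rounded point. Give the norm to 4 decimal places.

57.2357

At (1/2, -1): F = (-3.7500, -1.2500).
Jacobian J = [[10·a·b + 8·a + 1, 5·a^2], [-10·a + 2·b^2, 4·a·b]].
At the point, J = [[0.0000, 1.2500], [-3.0000, -2.0000]] (det J = 3.7500).
Solving J·Δ = −F gives Δ = (-2.4167, 3.0000).
Then the next iterate is (a, b)₁ = (-1.9167, 2.0000).
Re-evaluating at (-1.9167, 2.0000): F = (45.515644, -34.702294), so ‖F‖₂ = 57.2357.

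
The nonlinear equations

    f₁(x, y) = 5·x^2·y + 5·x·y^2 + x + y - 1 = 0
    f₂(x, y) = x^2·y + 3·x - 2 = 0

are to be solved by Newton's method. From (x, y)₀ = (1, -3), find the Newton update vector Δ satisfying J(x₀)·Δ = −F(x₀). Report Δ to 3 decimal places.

(-0.375, 0.875)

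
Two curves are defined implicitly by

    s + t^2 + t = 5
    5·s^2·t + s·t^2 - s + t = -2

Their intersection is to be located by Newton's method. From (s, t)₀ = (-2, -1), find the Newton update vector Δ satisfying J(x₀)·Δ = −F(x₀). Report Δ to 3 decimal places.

(4.311, -2.689)

At (-2, -1): F = (-7.000, -19.000).
Jacobian J = [[1, 2·t + 1], [10·s·t + t^2 - 1, 5·s^2 + 2·s·t + 1]].
At the point, J = [[1.000, -1.000], [20.000, 25.000]] (det J = 45.000).
Solving J·Δ = −F gives Δ = (4.311, -2.689).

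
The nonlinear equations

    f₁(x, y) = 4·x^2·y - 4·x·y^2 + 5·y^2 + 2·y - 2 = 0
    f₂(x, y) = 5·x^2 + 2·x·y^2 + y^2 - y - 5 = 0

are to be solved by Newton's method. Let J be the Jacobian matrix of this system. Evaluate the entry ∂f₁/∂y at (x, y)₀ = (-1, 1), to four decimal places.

24.0000

∂f₁/∂y = 4·x^2 - 8·x·y + 10·y + 2.
At (-1, 1) this is 24.0000.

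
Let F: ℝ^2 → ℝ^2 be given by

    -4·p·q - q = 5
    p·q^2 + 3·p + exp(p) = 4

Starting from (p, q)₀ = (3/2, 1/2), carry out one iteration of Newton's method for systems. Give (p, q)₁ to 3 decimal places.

(1.016, -0.576)

At (3/2, 1/2): F = (-8.500, 5.35669).
Jacobian J = [[-4·q, -4·p - 1], [q^2 + exp(p) + 3, 2·p·q]].
At the point, J = [[-2.000, -7.000], [7.73169, 1.500]] (det J = 51.12182).
Solving J·Δ = −F gives Δ = (-0.484, -1.076).
Then the next iterate is (p, q)₁ = (1.016, -0.576).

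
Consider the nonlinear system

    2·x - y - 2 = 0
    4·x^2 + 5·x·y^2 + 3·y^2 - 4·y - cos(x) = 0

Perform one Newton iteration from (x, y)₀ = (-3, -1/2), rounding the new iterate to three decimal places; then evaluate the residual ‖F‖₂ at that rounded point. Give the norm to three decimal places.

6364.226

At (-3, -1/2): F = (-7.500, 35.98999).
Jacobian J = [[2, -1], [8·x + 5·y^2 + sin(x), 10·x·y + 6·y - 4]].
At the point, J = [[2.000, -1.000], [-22.89112, 8.000]] (det J = -6.89112).
Solving J·Δ = −F gives Δ = (-3.484, -14.468).
Then the next iterate is (x, y)₁ = (-6.484, -14.968).
Re-evaluating at (-6.484, -14.968): F = (0.000, -6364.22581), so ‖F‖₂ = 6364.226.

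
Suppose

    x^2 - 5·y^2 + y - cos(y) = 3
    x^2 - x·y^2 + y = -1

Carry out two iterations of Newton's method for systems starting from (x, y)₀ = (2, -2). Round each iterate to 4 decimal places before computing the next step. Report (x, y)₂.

At (2, -2): F = (-20.583853, -5.0000).
Jacobian J = [[2·x, -10·y + sin(y) + 1], [2·x - y^2, -2·x·y + 1]].
At the point, J = [[4.0000, 20.090703], [0.0000, 9.0000]] (det J = 36.0000).
Solving J·Δ = −F gives Δ = (2.3556, 0.5556).
Then the next iterate is (x, y)₁ = (4.3556, -1.4444).
Round to (4.3556, -1.4444) and repeat: F = (3.969335, 9.439801), J = [[8.7112, 14.451977], [6.624909, 13.582457]].
Δ = (3.6547, -2.4776), so (x, y)₂ = (8.0103, -3.9220).

(8.0103, -3.9220)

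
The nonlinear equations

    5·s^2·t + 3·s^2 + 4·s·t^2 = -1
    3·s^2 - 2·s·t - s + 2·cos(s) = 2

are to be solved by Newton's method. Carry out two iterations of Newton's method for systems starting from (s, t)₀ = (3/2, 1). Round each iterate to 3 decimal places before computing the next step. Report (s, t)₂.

At (3/2, 1): F = (25.000, 0.39147).
Jacobian J = [[10·s·t + 6·s + 4·t^2, 5·s^2 + 8·s·t], [6·s - 2·t - 2·sin(s) - 1, -2·s]].
At the point, J = [[28.000, 23.250], [4.00501, -3.000]] (det J = -177.11648).
Solving J·Δ = −F gives Δ = (-0.475, -0.503).
Then the next iterate is (s, t)₁ = (1.025, 0.497).
Round to (1.025, 0.497) and repeat: F = (7.77542, 0.14622), J = [[12.23229, 9.32852], [2.44657, -2.050]].
Δ = (-0.361, -0.360), so (s, t)₂ = (0.664, 0.137).

(0.664, 0.137)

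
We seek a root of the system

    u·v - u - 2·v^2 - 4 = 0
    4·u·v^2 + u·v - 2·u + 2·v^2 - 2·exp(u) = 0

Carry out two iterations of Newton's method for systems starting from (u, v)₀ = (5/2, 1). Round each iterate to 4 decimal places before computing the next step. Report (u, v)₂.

At (5/2, 1): F = (-6.0000, -14.864988).
Jacobian J = [[v - 1, u - 4·v], [4·v^2 + v - 2·exp(u) - 2, 8·u·v + u + 4·v]].
At the point, J = [[0.0000, -1.5000], [-21.364988, 26.5000]] (det J = -32.047482).
Solving J·Δ = −F gives Δ = (-5.6572, -4.0000).
Then the next iterate is (u, v)₁ = (-3.1572, -3.0000).
Round to (-3.1572, -3.0000) and repeat: F = (-9.3712, -79.958289), J = [[-4.0000, 8.8428], [30.914911, 60.6156]].
Δ = (0.2695, 1.1817), so (u, v)₂ = (-2.8877, -1.8183).

(-2.8877, -1.8183)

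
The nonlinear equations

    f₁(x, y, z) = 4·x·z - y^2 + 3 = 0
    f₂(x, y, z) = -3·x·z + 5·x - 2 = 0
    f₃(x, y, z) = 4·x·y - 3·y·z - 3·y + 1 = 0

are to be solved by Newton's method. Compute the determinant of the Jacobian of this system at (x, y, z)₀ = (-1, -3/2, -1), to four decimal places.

J = [[4·z, -2·y, 4·x], [-3·z + 5, 0, -3·x], [4·y, 4·x - 3·z - 3, -3·y]].
At the point, J = [[-4.0000, 3.0000, -4.0000], [8.0000, 0.0000, 3.0000], [-6.0000, -4.0000, 4.5000]].
det J = -82.0000.

-82.0000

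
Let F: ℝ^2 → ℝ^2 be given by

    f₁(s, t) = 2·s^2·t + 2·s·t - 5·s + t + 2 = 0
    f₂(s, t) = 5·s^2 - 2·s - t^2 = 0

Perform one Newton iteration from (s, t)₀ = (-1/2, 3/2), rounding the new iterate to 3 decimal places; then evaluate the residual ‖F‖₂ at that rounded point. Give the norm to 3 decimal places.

0.772

At (-1/2, 3/2): F = (5.250, 0.000).
Jacobian J = [[4·s·t + 2·t - 5, 2·s^2 + 2·s + 1], [10·s - 2, -2·t]].
At the point, J = [[-5.000, 0.500], [-7.000, -3.000]] (det J = 18.500).
Solving J·Δ = −F gives Δ = (0.851, -1.986).
Then the next iterate is (s, t)₁ = (0.351, -0.486).
Re-evaluating at (0.351, -0.486): F = (-0.70192, -0.32219), so ‖F‖₂ = 0.772.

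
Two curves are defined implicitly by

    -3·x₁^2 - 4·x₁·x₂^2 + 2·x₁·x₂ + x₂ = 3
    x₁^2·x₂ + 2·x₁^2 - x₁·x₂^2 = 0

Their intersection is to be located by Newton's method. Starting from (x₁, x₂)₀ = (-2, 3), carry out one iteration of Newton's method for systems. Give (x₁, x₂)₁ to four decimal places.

At (-2, 3): F = (48.0000, 38.0000).
Jacobian J = [[-6·x₁ - 4·x₂^2 + 2·x₂, -8·x₁·x₂ + 2·x₁ + 1], [2·x₁·x₂ + 4·x₁ - x₂^2, x₁^2 - 2·x₁·x₂]].
At the point, J = [[-18.0000, 45.0000], [-29.0000, 16.0000]] (det J = 1017.0000).
Solving J·Δ = −F gives Δ = (0.9263, -0.6962).
Then the next iterate is (x₁, x₂)₁ = (-1.0737, 2.3038).

(-1.0737, 2.3038)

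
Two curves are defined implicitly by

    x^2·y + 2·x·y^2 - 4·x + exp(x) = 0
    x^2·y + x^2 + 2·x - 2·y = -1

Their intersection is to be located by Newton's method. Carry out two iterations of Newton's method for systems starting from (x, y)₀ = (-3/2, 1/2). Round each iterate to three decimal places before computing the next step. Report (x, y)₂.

At (-3/2, 1/2): F = (6.59813, 0.375).
Jacobian J = [[2·x·y + 2·y^2 + exp(x) - 4, x^2 + 4·x·y], [2·x·y + 2·x + 2, x^2 - 2]].
At the point, J = [[-4.77687, -0.750], [-2.500, 0.250]] (det J = -3.06922).
Solving J·Δ = −F gives Δ = (0.629, 4.791).
Then the next iterate is (x, y)₁ = (-0.871, 5.291).
Round to (-0.871, 5.291) and repeat: F = (-40.85023, -6.55139), J = [[43.19097, -17.67520], [-8.95892, -1.24136]].
Δ = (-0.307, -3.062), so (x, y)₂ = (-1.178, 2.229).

(-1.178, 2.229)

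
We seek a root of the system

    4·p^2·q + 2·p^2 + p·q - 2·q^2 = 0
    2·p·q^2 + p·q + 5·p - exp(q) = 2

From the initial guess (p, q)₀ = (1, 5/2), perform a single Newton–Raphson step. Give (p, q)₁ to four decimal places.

(0.6108, 0.8374)

At (1, 5/2): F = (2.0000, 5.817506).
Jacobian J = [[8·p·q + 4·p + q, 4·p^2 + p - 4·q], [2·q^2 + q + 5, 4·p·q + p - exp(q)]].
At the point, J = [[26.5000, -5.0000], [20.0000, -1.182494]] (det J = 68.663910).
Solving J·Δ = −F gives Δ = (-0.3892, -1.6626).
Then the next iterate is (p, q)₁ = (0.6108, 0.8374).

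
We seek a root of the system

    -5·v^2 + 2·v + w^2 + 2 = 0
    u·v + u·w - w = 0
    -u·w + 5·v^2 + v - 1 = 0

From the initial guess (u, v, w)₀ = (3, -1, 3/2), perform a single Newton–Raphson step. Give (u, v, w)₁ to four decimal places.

(0.3750, -0.8958, 2.0000)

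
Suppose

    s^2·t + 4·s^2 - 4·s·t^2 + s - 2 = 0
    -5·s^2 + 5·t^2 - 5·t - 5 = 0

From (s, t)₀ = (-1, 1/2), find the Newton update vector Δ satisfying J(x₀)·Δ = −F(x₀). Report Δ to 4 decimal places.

(1.1250, 1.5250)

At (-1, 1/2): F = (2.5000, -11.2500).
Jacobian J = [[2·s·t + 8·s - 4·t^2 + 1, s^2 - 8·s·t], [-10·s, 10·t - 5]].
At the point, J = [[-9.0000, 5.0000], [10.0000, 0.0000]] (det J = -50.0000).
Solving J·Δ = −F gives Δ = (1.1250, 1.5250).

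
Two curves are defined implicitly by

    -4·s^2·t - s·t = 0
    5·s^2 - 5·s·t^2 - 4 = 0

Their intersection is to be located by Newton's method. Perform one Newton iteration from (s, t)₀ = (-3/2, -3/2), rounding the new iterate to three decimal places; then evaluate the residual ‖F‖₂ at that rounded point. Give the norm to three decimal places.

7.208

At (-3/2, -3/2): F = (11.250, 24.125).
Jacobian J = [[-8·s·t - t, -4·s^2 - s], [10·s - 5·t^2, -10·s·t]].
At the point, J = [[-16.500, -7.500], [-26.250, -22.500]] (det J = 174.375).
Solving J·Δ = −F gives Δ = (0.414, 0.589).
Then the next iterate is (s, t)₁ = (-1.086, -0.911).
Re-evaluating at (-1.086, -0.911): F = (3.30837, 6.40345), so ‖F‖₂ = 7.208.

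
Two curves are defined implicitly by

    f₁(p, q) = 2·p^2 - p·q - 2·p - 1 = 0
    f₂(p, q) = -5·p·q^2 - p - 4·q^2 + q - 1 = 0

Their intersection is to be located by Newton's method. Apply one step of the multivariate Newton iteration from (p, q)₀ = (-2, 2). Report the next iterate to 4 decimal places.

(-0.7558, 1.9651)

At (-2, 2): F = (15.0000, 27.0000).
Jacobian J = [[4·p - q - 2, -p], [-5·q^2 - 1, -10·p·q - 8·q + 1]].
At the point, J = [[-12.0000, 2.0000], [-21.0000, 25.0000]] (det J = -258.0000).
Solving J·Δ = −F gives Δ = (1.2442, -0.0349).
Then the next iterate is (p, q)₁ = (-0.7558, 1.9651).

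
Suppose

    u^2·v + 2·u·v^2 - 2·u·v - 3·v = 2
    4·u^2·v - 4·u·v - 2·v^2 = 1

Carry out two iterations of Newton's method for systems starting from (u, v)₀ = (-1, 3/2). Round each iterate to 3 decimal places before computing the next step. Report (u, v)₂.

At (-1, 3/2): F = (-6.500, 6.500).
Jacobian J = [[2·u·v + 2·v^2 - 2·v, u^2 + 4·u·v - 2·u - 3], [8·u·v - 4·v, 4·u^2 - 4·u - 4·v]].
At the point, J = [[-1.500, -6.000], [-18.000, 2.000]] (det J = -111.000).
Solving J·Δ = −F gives Δ = (0.234, -1.142).
Then the next iterate is (u, v)₁ = (-0.766, 0.358).
Round to (-0.766, 0.358) and repeat: F = (-2.51183, 0.68082), J = [[-1.00813, -1.97816], [-3.62582, 3.97902]].
Δ = (-0.773, -0.876), so (u, v)₂ = (-1.539, -0.518).

(-1.539, -0.518)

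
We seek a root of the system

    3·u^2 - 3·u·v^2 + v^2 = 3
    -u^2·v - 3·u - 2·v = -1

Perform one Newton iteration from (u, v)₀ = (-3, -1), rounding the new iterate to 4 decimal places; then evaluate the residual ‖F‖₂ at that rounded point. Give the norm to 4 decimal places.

78.7220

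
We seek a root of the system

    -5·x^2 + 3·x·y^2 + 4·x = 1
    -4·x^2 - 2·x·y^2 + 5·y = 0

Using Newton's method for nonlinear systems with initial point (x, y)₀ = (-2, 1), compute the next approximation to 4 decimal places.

(-0.9615, 0.4200)

At (-2, 1): F = (-35.0000, -7.0000).
Jacobian J = [[-10·x + 3·y^2 + 4, 6·x·y], [-8·x - 2·y^2, -4·x·y + 5]].
At the point, J = [[27.0000, -12.0000], [14.0000, 13.0000]] (det J = 519.0000).
Solving J·Δ = −F gives Δ = (1.0385, -0.5800).
Then the next iterate is (x, y)₁ = (-0.9615, 0.4200).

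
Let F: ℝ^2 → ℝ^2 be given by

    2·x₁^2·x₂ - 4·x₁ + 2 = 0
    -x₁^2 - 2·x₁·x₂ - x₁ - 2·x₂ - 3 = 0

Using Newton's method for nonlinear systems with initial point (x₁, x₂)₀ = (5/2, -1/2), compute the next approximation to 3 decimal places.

At (5/2, -1/2): F = (-14.250, -8.250).
Jacobian J = [[4·x₁·x₂ - 4, 2·x₁^2], [-2·x₁ - 2·x₂ - 1, -2·x₁ - 2]].
At the point, J = [[-9.000, 12.500], [-5.000, -7.000]] (det J = 125.500).
Solving J·Δ = −F gives Δ = (-1.617, -0.024).
Then the next iterate is (x₁, x₂)₁ = (0.883, -0.524).

(0.883, -0.524)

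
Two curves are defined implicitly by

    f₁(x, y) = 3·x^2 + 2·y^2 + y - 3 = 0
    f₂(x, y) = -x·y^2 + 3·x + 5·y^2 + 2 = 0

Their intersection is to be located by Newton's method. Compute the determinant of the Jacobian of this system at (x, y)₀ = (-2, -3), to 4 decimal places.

J = [[6·x, 4·y + 1], [-y^2 + 3, -2·x·y + 10·y]].
At the point, J = [[-12.0000, -11.0000], [-6.0000, -42.0000]].
det J = 438.0000.

438.0000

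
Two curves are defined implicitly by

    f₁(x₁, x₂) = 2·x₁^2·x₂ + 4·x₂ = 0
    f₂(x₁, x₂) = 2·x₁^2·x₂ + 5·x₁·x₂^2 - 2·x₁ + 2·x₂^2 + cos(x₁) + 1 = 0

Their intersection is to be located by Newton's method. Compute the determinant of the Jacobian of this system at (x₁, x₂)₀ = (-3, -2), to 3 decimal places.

J = [[4·x₁·x₂, 2·x₁^2 + 4], [4·x₁·x₂ + 5·x₂^2 - sin(x₁) - 2, 2·x₁^2 + 10·x₁·x₂ + 4·x₂]].
At the point, J = [[24.000, 22.000], [42.14112, 70.000]].
det J = 752.895.

752.895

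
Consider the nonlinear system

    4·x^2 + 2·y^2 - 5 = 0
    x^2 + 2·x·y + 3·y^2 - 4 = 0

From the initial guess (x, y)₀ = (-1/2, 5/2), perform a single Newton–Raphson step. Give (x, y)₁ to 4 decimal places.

At (-1/2, 5/2): F = (8.5000, 12.5000).
Jacobian J = [[8·x, 4·y], [2·x + 2·y, 2·x + 6·y]].
At the point, J = [[-4.0000, 10.0000], [4.0000, 14.0000]] (det J = -96.0000).
Solving J·Δ = −F gives Δ = (-0.0625, -0.8750).
Then the next iterate is (x, y)₁ = (-0.5625, 1.6250).

(-0.5625, 1.6250)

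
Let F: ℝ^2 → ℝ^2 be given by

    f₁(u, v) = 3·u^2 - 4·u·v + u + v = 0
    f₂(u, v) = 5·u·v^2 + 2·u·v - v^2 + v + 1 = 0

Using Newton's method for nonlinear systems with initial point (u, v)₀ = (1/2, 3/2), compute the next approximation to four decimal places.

At (1/2, 3/2): F = (-0.2500, 7.3750).
Jacobian J = [[6·u - 4·v + 1, -4·u + 1], [5·v^2 + 2·v, 10·u·v + 2·u - 2·v + 1]].
At the point, J = [[-2.0000, -1.0000], [14.2500, 6.5000]] (det J = 1.2500).
Solving J·Δ = −F gives Δ = (-4.6000, 8.9500).
Then the next iterate is (u, v)₁ = (-4.1000, 10.4500).

(-4.1000, 10.4500)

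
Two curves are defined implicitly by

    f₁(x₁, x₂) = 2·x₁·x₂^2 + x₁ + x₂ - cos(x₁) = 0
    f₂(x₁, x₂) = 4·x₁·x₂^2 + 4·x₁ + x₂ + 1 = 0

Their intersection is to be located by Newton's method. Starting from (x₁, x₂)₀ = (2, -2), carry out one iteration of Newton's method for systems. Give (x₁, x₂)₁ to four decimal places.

(12.5867, 6.0882)

At (2, -2): F = (16.416147, 39.0000).
Jacobian J = [[2·x₂^2 + sin(x₁) + 1, 4·x₁·x₂ + 1], [4·x₂^2 + 4, 8·x₁·x₂ + 1]].
At the point, J = [[9.909297, -15.0000], [20.0000, -31.0000]] (det J = -7.188220).
Solving J·Δ = −F gives Δ = (10.5867, 8.0882).
Then the next iterate is (x₁, x₂)₁ = (12.5867, 6.0882).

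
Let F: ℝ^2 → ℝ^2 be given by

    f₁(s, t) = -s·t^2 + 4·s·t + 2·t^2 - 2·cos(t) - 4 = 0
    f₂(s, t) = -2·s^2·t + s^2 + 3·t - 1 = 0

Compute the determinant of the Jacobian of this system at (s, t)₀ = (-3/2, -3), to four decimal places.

-541.4270

J = [[-t^2 + 4·t, -2·s·t + 4·s + 4·t + 2·sin(t)], [-4·s·t + 2·s, -2·s^2 + 3]].
At the point, J = [[-21.0000, -27.282240], [-21.0000, -1.5000]].
det J = -541.4270.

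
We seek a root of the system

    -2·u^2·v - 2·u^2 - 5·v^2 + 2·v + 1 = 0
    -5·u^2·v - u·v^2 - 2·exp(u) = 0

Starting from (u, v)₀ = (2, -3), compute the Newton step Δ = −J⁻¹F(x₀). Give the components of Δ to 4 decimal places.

At (2, -3): F = (-34.0000, 27.221888).
Jacobian J = [[-4·u·v - 4·u, -2·u^2 - 10·v + 2], [-10·u·v - v^2 - 2·exp(u), -5·u^2 - 2·u·v]].
At the point, J = [[16.0000, 24.0000], [36.221888, -8.0000]] (det J = -997.325307).
Solving J·Δ = −F gives Δ = (-0.3823, 1.6716).

(-0.3823, 1.6716)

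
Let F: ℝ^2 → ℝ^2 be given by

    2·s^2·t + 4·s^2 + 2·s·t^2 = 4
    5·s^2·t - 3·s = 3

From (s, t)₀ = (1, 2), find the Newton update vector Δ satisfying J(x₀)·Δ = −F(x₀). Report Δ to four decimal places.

(0.4000, -2.1600)

At (1, 2): F = (12.0000, 4.0000).
Jacobian J = [[4·s·t + 8·s + 2·t^2, 2·s^2 + 4·s·t], [10·s·t - 3, 5·s^2]].
At the point, J = [[24.0000, 10.0000], [17.0000, 5.0000]] (det J = -50.0000).
Solving J·Δ = −F gives Δ = (0.4000, -2.1600).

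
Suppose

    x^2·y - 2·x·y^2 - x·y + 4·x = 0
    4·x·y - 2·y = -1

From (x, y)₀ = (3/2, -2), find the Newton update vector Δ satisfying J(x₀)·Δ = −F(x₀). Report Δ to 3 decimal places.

(-0.846, 0.057)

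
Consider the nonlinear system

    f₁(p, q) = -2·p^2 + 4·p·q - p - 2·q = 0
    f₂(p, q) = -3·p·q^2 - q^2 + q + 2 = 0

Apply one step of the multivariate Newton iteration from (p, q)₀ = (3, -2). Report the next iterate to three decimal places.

At (3, -2): F = (-41.000, -40.000).
Jacobian J = [[-4·p + 4·q - 1, 4·p - 2], [-3·q^2, -6·p·q - 2·q + 1]].
At the point, J = [[-21.000, 10.000], [-12.000, 41.000]] (det J = -741.000).
Solving J·Δ = −F gives Δ = (-1.729, 0.470).
Then the next iterate is (p, q)₁ = (1.271, -1.530).

(1.271, -1.530)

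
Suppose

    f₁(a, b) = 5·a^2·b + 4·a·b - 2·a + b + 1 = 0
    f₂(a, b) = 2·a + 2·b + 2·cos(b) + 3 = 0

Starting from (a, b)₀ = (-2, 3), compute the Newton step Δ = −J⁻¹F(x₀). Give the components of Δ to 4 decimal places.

(0.3246, -2.1361)

At (-2, 3): F = (44.0000, 3.020015).
Jacobian J = [[10·a·b + 4·b - 2, 5·a^2 + 4·a + 1], [2, -2·sin(b) + 2]].
At the point, J = [[-50.0000, 13.0000], [2.0000, 1.717760]] (det J = -111.887999).
Solving J·Δ = −F gives Δ = (0.3246, -2.1361).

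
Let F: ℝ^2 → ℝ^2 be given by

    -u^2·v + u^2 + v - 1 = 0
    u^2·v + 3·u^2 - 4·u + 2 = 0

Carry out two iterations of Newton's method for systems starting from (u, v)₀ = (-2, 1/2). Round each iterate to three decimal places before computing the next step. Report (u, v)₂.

At (-2, 1/2): F = (1.500, 24.000).
Jacobian J = [[-2·u·v + 2·u, -u^2 + 1], [2·u·v + 6·u - 4, u^2]].
At the point, J = [[-2.000, -3.000], [-18.000, 4.000]] (det J = -62.000).
Solving J·Δ = −F gives Δ = (1.258, -0.339).
Then the next iterate is (u, v)₁ = (-0.742, 0.161).
Round to (-0.742, 0.161) and repeat: F = (-0.37708, 6.70833), J = [[-1.24508, 0.44944], [-8.69092, 0.55056]].
Δ = (1.001, 3.611), so (u, v)₂ = (0.259, 3.772).

(0.259, 3.772)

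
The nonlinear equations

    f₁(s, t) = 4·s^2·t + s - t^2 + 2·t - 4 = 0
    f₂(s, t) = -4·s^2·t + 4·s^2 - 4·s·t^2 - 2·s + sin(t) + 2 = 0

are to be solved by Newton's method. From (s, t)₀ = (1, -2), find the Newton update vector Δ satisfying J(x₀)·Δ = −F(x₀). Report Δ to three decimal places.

At (1, -2): F = (-19.000, -4.90930).
Jacobian J = [[8·s·t + 1, 4·s^2 - 2·t + 2], [-8·s·t + 8·s - 4·t^2 - 2, -4·s^2 - 8·s·t + cos(t)]].
At the point, J = [[-15.000, 10.000], [6.000, 11.58385]] (det J = -233.75780).
Solving J·Δ = −F gives Δ = (-0.732, 0.803).

(-0.732, 0.803)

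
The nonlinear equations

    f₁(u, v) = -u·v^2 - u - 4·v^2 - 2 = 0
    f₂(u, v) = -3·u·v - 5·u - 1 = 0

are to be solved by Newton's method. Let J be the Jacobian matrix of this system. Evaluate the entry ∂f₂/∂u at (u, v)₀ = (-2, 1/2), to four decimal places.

-6.5000

∂f₂/∂u = -3·v - 5.
At (-2, 1/2) this is -6.5000.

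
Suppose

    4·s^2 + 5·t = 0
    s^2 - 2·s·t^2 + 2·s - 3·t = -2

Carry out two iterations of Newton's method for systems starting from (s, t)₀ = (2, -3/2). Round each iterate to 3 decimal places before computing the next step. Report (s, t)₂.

(1.616, -2.089)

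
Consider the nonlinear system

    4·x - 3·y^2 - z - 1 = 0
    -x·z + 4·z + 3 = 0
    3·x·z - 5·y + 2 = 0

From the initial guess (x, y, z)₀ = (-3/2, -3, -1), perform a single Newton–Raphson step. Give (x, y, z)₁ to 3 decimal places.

At (-3/2, -3, -1): F = (-33.000, -2.500, 21.500).
Jacobian J = [[4, -6·y, -1], [-z, 0, -x + 4], [3·z, -5, 3·x]].
At the point, J = [[4.000, 18.000, -1.000], [1.000, 0.000, 5.500], [-3.000, -5.000, -4.500]] (det J = -101.000).
Solving J·Δ = −F gives Δ = (9.960, -0.455, -1.356).
Then the next iterate is (x, y, z)₁ = (8.460, -3.455, -2.356).

(8.460, -3.455, -2.356)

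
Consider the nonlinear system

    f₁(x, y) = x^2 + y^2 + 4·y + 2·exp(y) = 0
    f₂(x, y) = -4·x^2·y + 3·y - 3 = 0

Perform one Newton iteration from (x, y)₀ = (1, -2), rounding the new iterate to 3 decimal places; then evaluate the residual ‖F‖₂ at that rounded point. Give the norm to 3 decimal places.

238.692

At (1, -2): F = (-2.72933, -1.000).
Jacobian J = [[2·x, 2·y + 2·exp(y) + 4], [-8·x·y, -4·x^2 + 3]].
At the point, J = [[2.000, 0.27067], [16.000, -1.000]] (det J = -6.33073).
Solving J·Δ = −F gives Δ = (0.474, 6.582).
Then the next iterate is (x, y)₁ = (1.474, 4.582).
Re-evaluating at (1.474, 4.582): F = (236.91464, -29.07481), so ‖F‖₂ = 238.692.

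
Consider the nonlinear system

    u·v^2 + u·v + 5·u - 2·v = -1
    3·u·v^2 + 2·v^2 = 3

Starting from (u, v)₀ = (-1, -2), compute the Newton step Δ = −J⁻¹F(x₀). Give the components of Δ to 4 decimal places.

(0.0625, 1.5625)

At (-1, -2): F = (-2.0000, -7.0000).
Jacobian J = [[v^2 + v + 5, 2·u·v + u - 2], [3·v^2, 6·u·v + 4·v]].
At the point, J = [[7.0000, 1.0000], [12.0000, 4.0000]] (det J = 16.0000).
Solving J·Δ = −F gives Δ = (0.0625, 1.5625).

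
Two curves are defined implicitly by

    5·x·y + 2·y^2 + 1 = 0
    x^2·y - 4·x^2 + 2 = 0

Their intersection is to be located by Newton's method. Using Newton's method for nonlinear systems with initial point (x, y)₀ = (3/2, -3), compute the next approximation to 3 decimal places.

At (3/2, -3): F = (-3.500, -13.750).
Jacobian J = [[5·y, 5·x + 4·y], [2·x·y - 8·x, x^2]].
At the point, J = [[-15.000, -4.500], [-21.000, 2.250]] (det J = -128.250).
Solving J·Δ = −F gives Δ = (-0.544, 1.035).
Then the next iterate is (x, y)₁ = (0.956, -1.965).

(0.956, -1.965)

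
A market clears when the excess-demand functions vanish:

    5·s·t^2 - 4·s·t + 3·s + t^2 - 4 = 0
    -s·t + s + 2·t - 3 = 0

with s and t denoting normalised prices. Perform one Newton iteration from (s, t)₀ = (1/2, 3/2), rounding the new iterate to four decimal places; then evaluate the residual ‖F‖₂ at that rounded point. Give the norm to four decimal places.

At (1/2, 3/2): F = (2.3750, -0.2500).
Jacobian J = [[5·t^2 - 4·t + 3, 10·s·t - 4·s + 2·t], [-t + 1, -s + 2]].
At the point, J = [[8.2500, 8.5000], [-0.5000, 1.5000]] (det J = 16.6250).
Solving J·Δ = −F gives Δ = (-0.3421, 0.0526).
Then the next iterate is (s, t)₁ = (0.1579, 1.5526).
Re-evaluating at (0.1579, 1.5526): F = (-0.193213, 0.017944), so ‖F‖₂ = 0.1940.

0.1940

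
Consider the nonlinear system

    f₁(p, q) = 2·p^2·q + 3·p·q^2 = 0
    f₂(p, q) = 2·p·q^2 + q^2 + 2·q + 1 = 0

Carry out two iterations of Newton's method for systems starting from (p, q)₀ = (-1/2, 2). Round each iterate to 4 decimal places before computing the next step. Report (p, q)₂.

At (-1/2, 2): F = (-5.0000, 5.0000).
Jacobian J = [[4·p·q + 3·q^2, 2·p^2 + 6·p·q], [2·q^2, 4·p·q + 2·q + 2]].
At the point, J = [[8.0000, -5.5000], [8.0000, 2.0000]] (det J = 60.0000).
Solving J·Δ = −F gives Δ = (-0.2917, -1.3333).
Then the next iterate is (p, q)₁ = (-0.7917, 0.6667).
Round to (-0.7917, 0.6667) and repeat: F = (-0.219945, 2.074085), J = [[-0.777839, -1.913381], [0.888978, 1.222094]].
Δ = (-4.9306, 1.8895), so (p, q)₂ = (-5.7223, 2.5562).

(-5.7223, 2.5562)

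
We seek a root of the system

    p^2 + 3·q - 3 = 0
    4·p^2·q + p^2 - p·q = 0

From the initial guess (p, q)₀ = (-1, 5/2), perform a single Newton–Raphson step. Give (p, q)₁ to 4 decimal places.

At (-1, 5/2): F = (5.5000, 13.5000).
Jacobian J = [[2·p, 3], [8·p·q + 2·p - q, 4·p^2 - p]].
At the point, J = [[-2.0000, 3.0000], [-24.5000, 5.0000]] (det J = 63.5000).
Solving J·Δ = −F gives Δ = (0.2047, -1.6969).
Then the next iterate is (p, q)₁ = (-0.7953, 0.8031).

(-0.7953, 0.8031)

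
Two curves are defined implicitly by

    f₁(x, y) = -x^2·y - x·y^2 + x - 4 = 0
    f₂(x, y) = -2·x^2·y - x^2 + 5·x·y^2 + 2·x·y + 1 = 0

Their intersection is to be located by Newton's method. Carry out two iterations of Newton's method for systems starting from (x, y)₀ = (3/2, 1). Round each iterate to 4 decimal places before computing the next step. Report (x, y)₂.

At (3/2, 1): F = (-6.2500, 4.7500).
Jacobian J = [[-2·x·y - y^2 + 1, -x^2 - 2·x·y], [-4·x·y - 2·x + 5·y^2 + 2·y, -2·x^2 + 10·x·y + 2·x]].
At the point, J = [[-3.0000, -5.2500], [-2.0000, 13.5000]] (det J = -51.0000).
Solving J·Δ = −F gives Δ = (-1.1654, -0.5245).
Then the next iterate is (x, y)₁ = (0.3346, 0.4755).
Round to (0.3346, 0.4755) and repeat: F = (-3.794289, 1.478042), J = [[0.455695, -0.430162], [0.775892, 2.036309]].
Δ = (5.6199, -2.8672), so (x, y)₂ = (5.9545, -2.3917).

(5.9545, -2.3917)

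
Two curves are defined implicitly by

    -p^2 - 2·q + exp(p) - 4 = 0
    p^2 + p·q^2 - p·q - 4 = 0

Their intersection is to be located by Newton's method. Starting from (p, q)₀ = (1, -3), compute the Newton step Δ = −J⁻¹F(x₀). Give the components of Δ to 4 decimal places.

(0.3495, 1.9846)

At (1, -3): F = (3.718282, 9.0000).
Jacobian J = [[-2·p + exp(p), -2], [2·p + q^2 - q, 2·p·q - p]].
At the point, J = [[0.718282, -2.0000], [14.0000, -7.0000]] (det J = 22.972027).
Solving J·Δ = −F gives Δ = (0.3495, 1.9846).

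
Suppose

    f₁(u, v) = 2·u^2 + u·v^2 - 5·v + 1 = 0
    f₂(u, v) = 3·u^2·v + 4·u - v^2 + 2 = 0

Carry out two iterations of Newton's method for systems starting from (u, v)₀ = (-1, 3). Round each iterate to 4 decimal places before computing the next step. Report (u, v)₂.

(-0.6886, 0.4591)

At (-1, 3): F = (-21.0000, -2.0000).
Jacobian J = [[4·u + v^2, 2·u·v - 5], [6·u·v + 4, 3·u^2 - 2·v]].
At the point, J = [[5.0000, -11.0000], [-14.0000, -3.0000]] (det J = -169.0000).
Solving J·Δ = −F gives Δ = (0.2426, -1.7988).
Then the next iterate is (u, v)₁ = (-0.7574, 1.2012).
Round to (-0.7574, 1.2012) and repeat: F = (-4.951529, -0.405259), J = [[-1.586719, -6.819578], [-1.458733, -0.681436]].
Δ = (0.0688, -0.7421), so (u, v)₂ = (-0.6886, 0.4591).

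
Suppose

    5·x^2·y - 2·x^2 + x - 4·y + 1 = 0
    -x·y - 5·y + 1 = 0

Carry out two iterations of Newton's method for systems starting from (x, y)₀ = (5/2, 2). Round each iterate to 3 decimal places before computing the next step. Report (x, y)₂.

(1.817, 0.141)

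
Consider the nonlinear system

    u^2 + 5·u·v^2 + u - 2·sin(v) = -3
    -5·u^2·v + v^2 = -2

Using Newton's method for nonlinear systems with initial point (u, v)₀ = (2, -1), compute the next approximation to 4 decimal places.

At (2, -1): F = (20.682942, 23.0000).
Jacobian J = [[2·u + 5·v^2 + 1, 10·u·v - 2·cos(v)], [-10·u·v, -5·u^2 + 2·v]].
At the point, J = [[10.0000, -21.080605], [20.0000, -22.0000]] (det J = 201.612092).
Solving J·Δ = −F gives Δ = (-0.1480, 0.9110).
Then the next iterate is (u, v)₁ = (1.8520, -0.0890).

(1.8520, -0.0890)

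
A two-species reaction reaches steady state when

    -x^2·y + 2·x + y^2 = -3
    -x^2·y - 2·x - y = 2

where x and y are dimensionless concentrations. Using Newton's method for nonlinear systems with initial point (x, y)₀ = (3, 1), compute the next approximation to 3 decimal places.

(-5.500, 6.000)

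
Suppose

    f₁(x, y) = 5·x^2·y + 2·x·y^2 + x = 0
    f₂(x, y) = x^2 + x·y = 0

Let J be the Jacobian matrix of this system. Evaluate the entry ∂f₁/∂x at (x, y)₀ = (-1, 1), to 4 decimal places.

∂f₁/∂x = 10·x·y + 2·y^2 + 1.
At (-1, 1) this is -7.0000.

-7.0000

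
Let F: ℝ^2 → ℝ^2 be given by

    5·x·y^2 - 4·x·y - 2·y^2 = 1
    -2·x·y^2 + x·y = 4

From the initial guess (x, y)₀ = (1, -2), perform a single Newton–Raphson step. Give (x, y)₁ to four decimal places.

(1.5761, 0.1957)

At (1, -2): F = (19.0000, -14.0000).
Jacobian J = [[5·y^2 - 4·y, 10·x·y - 4·x - 4·y], [-2·y^2 + y, -4·x·y + x]].
At the point, J = [[28.0000, -16.0000], [-10.0000, 9.0000]] (det J = 92.0000).
Solving J·Δ = −F gives Δ = (0.5761, 2.1957).
Then the next iterate is (x, y)₁ = (1.5761, 0.1957).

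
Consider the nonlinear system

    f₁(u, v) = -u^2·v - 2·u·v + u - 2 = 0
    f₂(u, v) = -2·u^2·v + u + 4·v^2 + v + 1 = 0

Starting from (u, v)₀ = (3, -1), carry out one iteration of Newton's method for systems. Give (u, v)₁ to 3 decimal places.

At (3, -1): F = (16.000, 25.000).
Jacobian J = [[-2·u·v - 2·v + 1, -u^2 - 2·u], [-4·u·v + 1, -2·u^2 + 8·v + 1]].
At the point, J = [[9.000, -15.000], [13.000, -25.000]] (det J = -30.000).
Solving J·Δ = −F gives Δ = (-0.833, 0.567).
Then the next iterate is (u, v)₁ = (2.167, -0.433).

(2.167, -0.433)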